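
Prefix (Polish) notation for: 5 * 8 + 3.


left-to-right (same/higher precedence on left): tree is (+ (* 5 8) 3)
Prefix: + * 5 8 3


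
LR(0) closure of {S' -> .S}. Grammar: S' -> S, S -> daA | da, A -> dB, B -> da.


Start: S' -> .S
For each item with dot before a nonterminal B, add B -> .γ for every B-production
Closure: [S' -> .S, S -> .daA, S -> .da]


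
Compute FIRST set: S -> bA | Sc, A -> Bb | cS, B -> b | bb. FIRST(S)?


Per alternative of S: FIRST(bA) = {b}; FIRST(Sc) = {b}
FIRST(S) = {b}


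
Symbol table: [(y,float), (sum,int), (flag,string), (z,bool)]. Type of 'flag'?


Lookup 'flag' → type string


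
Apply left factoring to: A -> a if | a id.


Common prefix: 'a'
Factored: A -> a A', A' -> if | id


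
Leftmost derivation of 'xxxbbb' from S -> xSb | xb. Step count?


Derivation: S => xSb => xxSbb => xxxbbb
Steps: 3


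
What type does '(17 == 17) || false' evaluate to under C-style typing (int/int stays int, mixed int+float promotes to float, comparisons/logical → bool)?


Operand types: bool || bool
Rule: logical operators take bool operands and yield bool
Result type: bool


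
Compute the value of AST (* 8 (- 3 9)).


Evaluate inner: (- 3 9) = -6
Evaluate root: (* 8 -6) = -48
Result: -48


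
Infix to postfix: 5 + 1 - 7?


Left to right (same or higher precedence on left)
Postfix: 5 1 + 7 -


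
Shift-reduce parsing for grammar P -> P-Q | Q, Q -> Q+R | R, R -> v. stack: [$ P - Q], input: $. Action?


handle 'P-Q' on top; lookahead ∈ FOLLOW(P) = {-, $}
Action: reduce (P -> P-Q)


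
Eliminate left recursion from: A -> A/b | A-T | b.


Left-recursive alternatives: A/b, A-T; non-recursive: b
Introduce A': A -> bA', A' -> /bA' | -TA' | ε


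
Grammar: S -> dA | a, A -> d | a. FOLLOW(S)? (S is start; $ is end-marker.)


$ ∈ FOLLOW(S). For each A -> αBβ: add FIRST(β)\{ε} to FOLLOW(B); if β nullable, add FOLLOW(A).
FOLLOW(S) = {$}


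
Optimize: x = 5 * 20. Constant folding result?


5 * 20 = 100 at compile time
Optimized: x = 100


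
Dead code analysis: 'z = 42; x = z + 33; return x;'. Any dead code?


z is read by x's definition; x is returned
No dead code


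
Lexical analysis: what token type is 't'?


Pattern: letter/underscore followed by alphanumerics, not a keyword
Type: IDENTIFIER


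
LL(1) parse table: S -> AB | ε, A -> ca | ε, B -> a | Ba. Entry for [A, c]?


For [A, c]: 'c' ∈ FIRST(ca)
Entry: A -> ca


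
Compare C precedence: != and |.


'!=' is equality (level 6); '|' is bitwise OR (level 3)
Higher level binds tighter
'!=' has higher precedence than '|'


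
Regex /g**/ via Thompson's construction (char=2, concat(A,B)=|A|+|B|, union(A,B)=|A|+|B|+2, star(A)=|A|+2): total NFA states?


Syntax tree has 1 char leaf(s), 0 union(s), 2 star(s)
chars contribute 1×2 = 2; each union adds +2; each star adds +2
Total: 2 + 0 + 4 = 6 states


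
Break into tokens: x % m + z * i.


Scan left to right, longest-match per lexeme
Tokens: ID(x), OP(%), ID(m), OP(+), ID(z), OP(*), ID(i)


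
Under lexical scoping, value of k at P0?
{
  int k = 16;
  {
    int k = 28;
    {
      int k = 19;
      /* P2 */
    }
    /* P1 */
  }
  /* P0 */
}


k declared in the same block as P0
k = 16


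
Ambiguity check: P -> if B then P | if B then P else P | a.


dangling else: 'if B then if B then a else a' parses two ways
Ambiguous


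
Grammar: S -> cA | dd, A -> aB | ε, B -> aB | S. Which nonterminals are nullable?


A nonterminal is nullable iff some alternative derives ε (directly, or every symbol in it is nullable)
Nullable: {A}


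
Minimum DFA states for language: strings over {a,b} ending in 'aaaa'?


Track the longest suffix of input matching a prefix of 'aaaa': 5 classes (prefixes of length 0..4)
Minimal DFA: 5 states


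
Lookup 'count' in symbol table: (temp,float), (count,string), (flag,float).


Lookup 'count' → type string


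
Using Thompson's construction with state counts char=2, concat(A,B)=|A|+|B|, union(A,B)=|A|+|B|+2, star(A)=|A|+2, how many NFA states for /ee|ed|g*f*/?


Syntax tree has 6 char leaf(s), 2 union(s), 2 star(s)
chars contribute 6×2 = 12; each union adds +2; each star adds +2
Total: 12 + 4 + 4 = 20 states


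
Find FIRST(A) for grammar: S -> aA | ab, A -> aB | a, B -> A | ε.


Per alternative of A: FIRST(aB) = {a}; FIRST(a) = {a}
FIRST(A) = {a}


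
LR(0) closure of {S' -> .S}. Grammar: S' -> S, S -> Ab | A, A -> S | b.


Start: S' -> .S
For each item with dot before a nonterminal B, add B -> .γ for every B-production
Closure: [S' -> .S, S -> .Ab, S -> .A, A -> .S, A -> .b]


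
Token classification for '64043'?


Pattern: digits only
Type: INTEGER_LITERAL


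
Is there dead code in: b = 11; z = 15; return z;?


b is assigned but never read
Dead: 'b = 11'


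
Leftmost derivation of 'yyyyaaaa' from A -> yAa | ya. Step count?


Derivation: A => yAa => yyAaa => yyyAaaa => yyyyaaaa
Steps: 4


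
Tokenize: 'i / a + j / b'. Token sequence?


Scan left to right, longest-match per lexeme
Tokens: ID(i), OP(/), ID(a), OP(+), ID(j), OP(/), ID(b)


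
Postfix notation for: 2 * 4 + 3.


Left to right (same or higher precedence on left)
Postfix: 2 4 * 3 +


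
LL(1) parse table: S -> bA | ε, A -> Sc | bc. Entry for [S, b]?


For [S, b]: 'b' ∈ FIRST(bA)
Entry: S -> bA


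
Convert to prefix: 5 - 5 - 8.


left-to-right (same/higher precedence on left): tree is (- (- 5 5) 8)
Prefix: - - 5 5 8


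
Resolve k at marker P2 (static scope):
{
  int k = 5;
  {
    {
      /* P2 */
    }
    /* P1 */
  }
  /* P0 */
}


P2's block does not declare k; resolves to the enclosing declaration at depth 0
k = 5


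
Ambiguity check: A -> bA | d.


right-linear, alternatives start with distinct terminals 'b' vs 'd': unique leftmost derivation
Unambiguous


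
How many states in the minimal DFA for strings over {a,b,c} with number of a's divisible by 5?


Track (count of a) mod 5: states 0..4, accept at 0
Minimal DFA: 5 states


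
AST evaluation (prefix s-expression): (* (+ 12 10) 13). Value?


Evaluate inner: (+ 12 10) = 22
Evaluate root: (* 22 13) = 286
Result: 286


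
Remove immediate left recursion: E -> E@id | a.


Left-recursive alternatives: E@id; non-recursive: a
Introduce E': E -> aE', E' -> @idE' | ε


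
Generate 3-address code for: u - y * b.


Break into single-operator statements:
t1 = y * b
t2 = u - t1


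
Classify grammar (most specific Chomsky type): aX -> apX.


LHS has context (more than one symbol) and |LHS| ≤ |RHS|
Classification: Type 1 (Context-Sensitive)


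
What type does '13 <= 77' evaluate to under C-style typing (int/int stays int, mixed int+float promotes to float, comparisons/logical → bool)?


Operand types: int <= int
Rule: comparison yields bool
Result type: bool


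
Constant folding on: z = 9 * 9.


9 * 9 = 81 at compile time
Optimized: z = 81


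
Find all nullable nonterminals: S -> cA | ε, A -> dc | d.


A nonterminal is nullable iff some alternative derives ε (directly, or every symbol in it is nullable)
Nullable: {S}


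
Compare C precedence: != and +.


'+' is additive (level 9); '!=' is equality (level 6)
Higher level binds tighter
'+' has higher precedence than '!='


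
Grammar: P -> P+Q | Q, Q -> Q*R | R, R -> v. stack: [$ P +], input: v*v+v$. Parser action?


no handle ('P+' is not any RHS); shift 'v'
Action: shift


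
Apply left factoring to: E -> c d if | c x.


Common prefix: 'c'
Factored: E -> c E', E' -> d if | x


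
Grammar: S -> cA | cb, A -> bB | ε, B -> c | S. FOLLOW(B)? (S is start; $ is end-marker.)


$ ∈ FOLLOW(S). For each A -> αBβ: add FIRST(β)\{ε} to FOLLOW(B); if β nullable, add FOLLOW(A).
FOLLOW(B) = {$}


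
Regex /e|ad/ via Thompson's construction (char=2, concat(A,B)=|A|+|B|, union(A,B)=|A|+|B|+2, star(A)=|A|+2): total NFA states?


Syntax tree has 3 char leaf(s), 1 union(s), 0 star(s)
chars contribute 3×2 = 6; each union adds +2; each star adds +2
Total: 6 + 2 + 0 = 8 states


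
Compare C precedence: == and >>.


'>>' is shift (level 8); '==' is equality (level 6)
Higher level binds tighter
'>>' has higher precedence than '=='


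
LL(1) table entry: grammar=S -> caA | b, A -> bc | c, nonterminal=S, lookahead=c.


For [S, c]: 'c' ∈ FIRST(caA)
Entry: S -> caA


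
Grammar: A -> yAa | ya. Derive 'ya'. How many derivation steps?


Derivation: A => ya
Steps: 1


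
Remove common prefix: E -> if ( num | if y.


Common prefix: 'if'
Factored: E -> if E', E' -> ( num | y


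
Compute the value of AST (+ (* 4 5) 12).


Evaluate inner: (* 4 5) = 20
Evaluate root: (+ 20 12) = 32
Result: 32


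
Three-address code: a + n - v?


Break into single-operator statements:
t1 = a + n
t2 = t1 - v


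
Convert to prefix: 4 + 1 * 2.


'*' binds tighter: tree is (+ 4 (* 1 2))
Prefix: + 4 * 1 2


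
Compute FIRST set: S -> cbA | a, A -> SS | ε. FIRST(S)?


Per alternative of S: FIRST(cbA) = {c}; FIRST(a) = {a}
FIRST(S) = {a, c}


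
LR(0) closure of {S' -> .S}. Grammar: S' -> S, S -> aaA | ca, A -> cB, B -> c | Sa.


Start: S' -> .S
For each item with dot before a nonterminal B, add B -> .γ for every B-production
Closure: [S' -> .S, S -> .aaA, S -> .ca]


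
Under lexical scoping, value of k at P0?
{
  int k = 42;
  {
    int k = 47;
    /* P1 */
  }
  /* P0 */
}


k declared in the same block as P0
k = 42


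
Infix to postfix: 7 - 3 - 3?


Left to right (same or higher precedence on left)
Postfix: 7 3 - 3 -


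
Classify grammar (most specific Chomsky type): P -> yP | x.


Right-linear: every RHS is a terminal or a terminal followed by one nonterminal
Classification: Type 3 (Regular)


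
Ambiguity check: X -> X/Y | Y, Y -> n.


precedence layered via separate nonterminal Y: deterministic
Unambiguous


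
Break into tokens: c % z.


Scan left to right, longest-match per lexeme
Tokens: ID(c), OP(%), ID(z)


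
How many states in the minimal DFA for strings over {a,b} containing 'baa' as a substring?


KMP-style automaton: 3 progress states + 1 absorbing accept = 4
Minimal DFA: 4 states


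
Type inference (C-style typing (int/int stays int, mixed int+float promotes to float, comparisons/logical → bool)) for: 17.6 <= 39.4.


Operand types: float <= float
Rule: comparison yields bool
Result type: bool


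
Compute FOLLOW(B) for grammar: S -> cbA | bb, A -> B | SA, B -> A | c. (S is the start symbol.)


$ ∈ FOLLOW(S). For each A -> αBβ: add FIRST(β)\{ε} to FOLLOW(B); if β nullable, add FOLLOW(A).
FOLLOW(B) = {$, b, c}


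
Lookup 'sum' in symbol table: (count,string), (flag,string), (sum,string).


Lookup 'sum' → type string


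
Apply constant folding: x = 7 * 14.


7 * 14 = 98 at compile time
Optimized: x = 98


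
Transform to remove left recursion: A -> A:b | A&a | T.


Left-recursive alternatives: A:b, A&a; non-recursive: T
Introduce A': A -> TA', A' -> :bA' | &aA' | ε


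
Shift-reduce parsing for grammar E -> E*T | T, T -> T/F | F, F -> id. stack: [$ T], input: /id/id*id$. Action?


shift '/' to continue T -> T/F
Action: shift


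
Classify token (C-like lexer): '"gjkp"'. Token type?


Pattern: double-quoted sequence
Type: STRING_LITERAL


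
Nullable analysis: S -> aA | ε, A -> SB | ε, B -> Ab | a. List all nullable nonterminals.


A nonterminal is nullable iff some alternative derives ε (directly, or every symbol in it is nullable)
Nullable: {A, S}


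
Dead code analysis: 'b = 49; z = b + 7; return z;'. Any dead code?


b is read by z's definition; z is returned
No dead code


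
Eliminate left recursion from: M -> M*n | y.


Left-recursive alternatives: M*n; non-recursive: y
Introduce M': M -> yM', M' -> *nM' | ε


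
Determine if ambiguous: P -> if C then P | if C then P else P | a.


dangling else: 'if C then if C then a else a' parses two ways
Ambiguous


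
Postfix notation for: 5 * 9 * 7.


Left to right (same or higher precedence on left)
Postfix: 5 9 * 7 *


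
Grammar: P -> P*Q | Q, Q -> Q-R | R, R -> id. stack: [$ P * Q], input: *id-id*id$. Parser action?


handle 'P*Q' on top; lookahead ∈ FOLLOW(P) = {*, $}
Action: reduce (P -> P*Q)


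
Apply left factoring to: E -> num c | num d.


Common prefix: 'num'
Factored: E -> num E', E' -> c | d


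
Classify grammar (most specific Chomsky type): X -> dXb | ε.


Single nonterminal LHS, but d^n b^n is not regular
Classification: Type 2 (Context-Free)


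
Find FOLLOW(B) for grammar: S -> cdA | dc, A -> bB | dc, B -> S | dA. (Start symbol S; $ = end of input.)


$ ∈ FOLLOW(S). For each A -> αBβ: add FIRST(β)\{ε} to FOLLOW(B); if β nullable, add FOLLOW(A).
FOLLOW(B) = {$}


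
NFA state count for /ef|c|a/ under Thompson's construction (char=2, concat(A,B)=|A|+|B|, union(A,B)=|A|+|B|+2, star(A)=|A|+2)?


Syntax tree has 4 char leaf(s), 2 union(s), 0 star(s)
chars contribute 4×2 = 8; each union adds +2; each star adds +2
Total: 8 + 4 + 0 = 12 states


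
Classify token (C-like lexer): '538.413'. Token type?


Pattern: digits with a decimal point
Type: FLOAT_LITERAL


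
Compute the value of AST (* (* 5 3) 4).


Evaluate inner: (* 5 3) = 15
Evaluate root: (* 15 4) = 60
Result: 60


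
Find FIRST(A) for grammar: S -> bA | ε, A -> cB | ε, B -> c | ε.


Per alternative of A: FIRST(cB) = {c}; FIRST(ε) = {ε}
FIRST(A) = {c, ε}


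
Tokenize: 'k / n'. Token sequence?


Scan left to right, longest-match per lexeme
Tokens: ID(k), OP(/), ID(n)


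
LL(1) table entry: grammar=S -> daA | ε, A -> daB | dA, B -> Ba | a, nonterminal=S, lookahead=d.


For [S, d]: 'd' ∈ FIRST(daA)
Entry: S -> daA


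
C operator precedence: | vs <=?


'<=' is relational (level 7); '|' is bitwise OR (level 3)
Higher level binds tighter
'<=' has higher precedence than '|'


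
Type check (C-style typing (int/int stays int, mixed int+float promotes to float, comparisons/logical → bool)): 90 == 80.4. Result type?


Operand types: int == float
Rule: comparison yields bool
Result type: bool


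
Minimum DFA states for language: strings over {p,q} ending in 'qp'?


Track the longest suffix of input matching a prefix of 'qp': 3 classes (prefixes of length 0..2)
Minimal DFA: 3 states


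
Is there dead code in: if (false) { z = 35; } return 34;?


condition is constant false, so the whole block is unreachable
Dead: 'if (false) { z = 35; }'


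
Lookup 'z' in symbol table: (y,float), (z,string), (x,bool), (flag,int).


Lookup 'z' → type string


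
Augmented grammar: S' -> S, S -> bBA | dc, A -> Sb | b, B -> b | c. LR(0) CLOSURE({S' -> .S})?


Start: S' -> .S
For each item with dot before a nonterminal B, add B -> .γ for every B-production
Closure: [S' -> .S, S -> .bBA, S -> .dc]


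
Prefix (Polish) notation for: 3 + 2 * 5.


'*' binds tighter: tree is (+ 3 (* 2 5))
Prefix: + 3 * 2 5


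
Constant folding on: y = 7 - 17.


7 - 17 = -10 at compile time
Optimized: y = -10


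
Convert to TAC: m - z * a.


Break into single-operator statements:
t1 = z * a
t2 = m - t1


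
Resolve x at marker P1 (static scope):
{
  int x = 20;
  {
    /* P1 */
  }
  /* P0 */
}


P1's block does not declare x; resolves to the enclosing declaration at depth 0
x = 20


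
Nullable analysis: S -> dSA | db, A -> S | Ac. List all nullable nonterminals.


A nonterminal is nullable iff some alternative derives ε (directly, or every symbol in it is nullable)
Nullable: {}


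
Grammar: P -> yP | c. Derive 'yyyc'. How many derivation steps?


Derivation: P => yP => yyP => yyyP => yyyc
Steps: 4


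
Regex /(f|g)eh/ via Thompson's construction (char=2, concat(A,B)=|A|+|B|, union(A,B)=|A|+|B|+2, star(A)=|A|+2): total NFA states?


Syntax tree has 4 char leaf(s), 1 union(s), 0 star(s)
chars contribute 4×2 = 8; each union adds +2; each star adds +2
Total: 8 + 2 + 0 = 10 states


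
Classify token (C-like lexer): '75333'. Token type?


Pattern: digits only
Type: INTEGER_LITERAL


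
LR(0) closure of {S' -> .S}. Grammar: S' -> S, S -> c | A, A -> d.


Start: S' -> .S
For each item with dot before a nonterminal B, add B -> .γ for every B-production
Closure: [S' -> .S, S -> .c, S -> .A, A -> .d]


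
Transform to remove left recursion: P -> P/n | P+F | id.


Left-recursive alternatives: P/n, P+F; non-recursive: id
Introduce P': P -> idP', P' -> /nP' | +FP' | ε


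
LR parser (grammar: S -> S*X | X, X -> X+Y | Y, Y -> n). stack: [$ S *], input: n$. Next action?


no handle ('S*' is not any RHS); shift 'n'
Action: shift


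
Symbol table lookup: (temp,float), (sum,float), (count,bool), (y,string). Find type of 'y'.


Lookup 'y' → type string


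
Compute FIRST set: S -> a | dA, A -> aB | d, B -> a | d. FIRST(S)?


Per alternative of S: FIRST(a) = {a}; FIRST(dA) = {d}
FIRST(S) = {a, d}


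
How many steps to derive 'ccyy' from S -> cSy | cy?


Derivation: S => cSy => ccyy
Steps: 2


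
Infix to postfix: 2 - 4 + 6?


Left to right (same or higher precedence on left)
Postfix: 2 4 - 6 +


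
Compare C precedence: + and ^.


'+' is additive (level 9); '^' is bitwise XOR (level 4)
Higher level binds tighter
'+' has higher precedence than '^'


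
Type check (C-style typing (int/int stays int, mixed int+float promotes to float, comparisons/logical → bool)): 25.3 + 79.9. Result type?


Operand types: float + float
Rule: mixed int/float promotes to float; int/int stays int
Result type: float


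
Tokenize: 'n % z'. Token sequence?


Scan left to right, longest-match per lexeme
Tokens: ID(n), OP(%), ID(z)


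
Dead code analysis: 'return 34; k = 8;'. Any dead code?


statement follows a return and is unreachable
Dead: 'k = 8'


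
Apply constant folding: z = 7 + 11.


7 + 11 = 18 at compile time
Optimized: z = 18


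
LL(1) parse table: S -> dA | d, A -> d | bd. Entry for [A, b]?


For [A, b]: 'b' ∈ FIRST(bd)
Entry: A -> bd


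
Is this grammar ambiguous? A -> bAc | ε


balanced b^n…c^n: each string has a unique parse
Unambiguous


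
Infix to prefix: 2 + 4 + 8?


left-to-right (same/higher precedence on left): tree is (+ (+ 2 4) 8)
Prefix: + + 2 4 8


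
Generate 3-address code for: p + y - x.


Break into single-operator statements:
t1 = p + y
t2 = t1 - x


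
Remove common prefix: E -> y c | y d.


Common prefix: 'y'
Factored: E -> y E', E' -> c | d


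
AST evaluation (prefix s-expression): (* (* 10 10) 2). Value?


Evaluate inner: (* 10 10) = 100
Evaluate root: (* 100 2) = 200
Result: 200


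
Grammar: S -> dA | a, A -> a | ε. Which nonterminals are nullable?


A nonterminal is nullable iff some alternative derives ε (directly, or every symbol in it is nullable)
Nullable: {A}


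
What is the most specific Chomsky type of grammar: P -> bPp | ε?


Single nonterminal LHS, but b^n p^n is not regular
Classification: Type 2 (Context-Free)


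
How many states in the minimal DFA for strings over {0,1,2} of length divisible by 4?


Track length mod 4: states 0..3, accept at 0
Minimal DFA: 4 states


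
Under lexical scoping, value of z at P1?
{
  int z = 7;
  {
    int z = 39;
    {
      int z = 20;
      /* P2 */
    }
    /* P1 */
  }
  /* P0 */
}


z declared in the same block as P1
z = 39


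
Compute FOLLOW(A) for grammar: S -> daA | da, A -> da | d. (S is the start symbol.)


$ ∈ FOLLOW(S). For each A -> αBβ: add FIRST(β)\{ε} to FOLLOW(B); if β nullable, add FOLLOW(A).
FOLLOW(A) = {$}


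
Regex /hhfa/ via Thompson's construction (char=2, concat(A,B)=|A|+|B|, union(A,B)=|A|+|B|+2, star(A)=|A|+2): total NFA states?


Syntax tree has 4 char leaf(s), 0 union(s), 0 star(s)
chars contribute 4×2 = 8; each union adds +2; each star adds +2
Total: 8 + 0 + 0 = 8 states


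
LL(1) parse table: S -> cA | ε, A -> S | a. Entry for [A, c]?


For [A, c]: 'c' ∈ FIRST(S)
Entry: A -> S


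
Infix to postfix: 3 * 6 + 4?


Left to right (same or higher precedence on left)
Postfix: 3 6 * 4 +


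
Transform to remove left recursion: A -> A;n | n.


Left-recursive alternatives: A;n; non-recursive: n
Introduce A': A -> nA', A' -> ;nA' | ε


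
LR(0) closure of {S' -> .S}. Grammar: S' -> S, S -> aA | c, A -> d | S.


Start: S' -> .S
For each item with dot before a nonterminal B, add B -> .γ for every B-production
Closure: [S' -> .S, S -> .aA, S -> .c]


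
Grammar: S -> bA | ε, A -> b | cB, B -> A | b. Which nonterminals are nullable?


A nonterminal is nullable iff some alternative derives ε (directly, or every symbol in it is nullable)
Nullable: {S}


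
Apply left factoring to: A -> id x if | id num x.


Common prefix: 'id'
Factored: A -> id A', A' -> x if | num x


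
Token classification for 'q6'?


Pattern: letter/underscore followed by alphanumerics, not a keyword
Type: IDENTIFIER


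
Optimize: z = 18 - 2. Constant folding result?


18 - 2 = 16 at compile time
Optimized: z = 16


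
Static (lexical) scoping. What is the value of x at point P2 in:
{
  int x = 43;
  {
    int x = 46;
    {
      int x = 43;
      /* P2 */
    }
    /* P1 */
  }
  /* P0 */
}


x declared in the same block as P2
x = 43


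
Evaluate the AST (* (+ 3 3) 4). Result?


Evaluate inner: (+ 3 3) = 6
Evaluate root: (* 6 4) = 24
Result: 24


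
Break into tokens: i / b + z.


Scan left to right, longest-match per lexeme
Tokens: ID(i), OP(/), ID(b), OP(+), ID(z)


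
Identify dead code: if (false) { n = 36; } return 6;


condition is constant false, so the whole block is unreachable
Dead: 'if (false) { n = 36; }'


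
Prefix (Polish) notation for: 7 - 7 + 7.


left-to-right (same/higher precedence on left): tree is (+ (- 7 7) 7)
Prefix: + - 7 7 7


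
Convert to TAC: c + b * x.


Break into single-operator statements:
t1 = b * x
t2 = c + t1


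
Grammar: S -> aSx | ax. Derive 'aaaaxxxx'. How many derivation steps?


Derivation: S => aSx => aaSxx => aaaSxxx => aaaaxxxx
Steps: 4


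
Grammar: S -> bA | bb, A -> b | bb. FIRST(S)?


Per alternative of S: FIRST(bA) = {b}; FIRST(bb) = {b}
FIRST(S) = {b}


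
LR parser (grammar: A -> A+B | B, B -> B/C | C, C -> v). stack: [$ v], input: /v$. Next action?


'v' on top is the handle for C -> v
Action: reduce (C -> v)


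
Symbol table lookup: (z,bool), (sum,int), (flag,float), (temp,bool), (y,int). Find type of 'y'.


Lookup 'y' → type int


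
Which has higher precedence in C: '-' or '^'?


'-' is additive (level 9); '^' is bitwise XOR (level 4)
Higher level binds tighter
'-' has higher precedence than '^'


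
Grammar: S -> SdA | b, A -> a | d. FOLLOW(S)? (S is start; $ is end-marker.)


$ ∈ FOLLOW(S). For each A -> αBβ: add FIRST(β)\{ε} to FOLLOW(B); if β nullable, add FOLLOW(A).
FOLLOW(S) = {$, d}


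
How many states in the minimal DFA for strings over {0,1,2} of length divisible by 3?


Track length mod 3: states 0..2, accept at 0
Minimal DFA: 3 states


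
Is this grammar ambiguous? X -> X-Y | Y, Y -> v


precedence layered via separate nonterminal Y: deterministic
Unambiguous


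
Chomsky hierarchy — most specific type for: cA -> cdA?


LHS has context (more than one symbol) and |LHS| ≤ |RHS|
Classification: Type 1 (Context-Sensitive)


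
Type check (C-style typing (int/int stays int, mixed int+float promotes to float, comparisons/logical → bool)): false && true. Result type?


Operand types: bool && bool
Rule: logical operators take bool operands and yield bool
Result type: bool


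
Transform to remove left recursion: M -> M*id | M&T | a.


Left-recursive alternatives: M*id, M&T; non-recursive: a
Introduce M': M -> aM', M' -> *idM' | &TM' | ε


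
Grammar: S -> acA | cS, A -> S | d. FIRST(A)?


Per alternative of A: FIRST(S) = {a, c}; FIRST(d) = {d}
FIRST(A) = {a, c, d}


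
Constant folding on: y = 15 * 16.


15 * 16 = 240 at compile time
Optimized: y = 240


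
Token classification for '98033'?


Pattern: digits only
Type: INTEGER_LITERAL


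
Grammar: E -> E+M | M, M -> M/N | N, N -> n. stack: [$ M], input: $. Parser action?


lookahead ∉ {/} so M won't extend; reduce E -> M
Action: reduce (E -> M)


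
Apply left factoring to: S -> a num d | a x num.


Common prefix: 'a'
Factored: S -> a S', S' -> num d | x num


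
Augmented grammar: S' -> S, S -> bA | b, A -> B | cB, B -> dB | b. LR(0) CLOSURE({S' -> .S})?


Start: S' -> .S
For each item with dot before a nonterminal B, add B -> .γ for every B-production
Closure: [S' -> .S, S -> .bA, S -> .b]


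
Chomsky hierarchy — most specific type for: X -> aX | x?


Right-linear: every RHS is a terminal or a terminal followed by one nonterminal
Classification: Type 3 (Regular)


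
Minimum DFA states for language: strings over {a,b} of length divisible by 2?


Track length mod 2: states 0..1, accept at 0
Minimal DFA: 2 states


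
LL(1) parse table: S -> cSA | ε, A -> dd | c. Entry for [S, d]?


For [S, d]: ε is nullable and 'd' ∈ FOLLOW(S)
Entry: S -> ε


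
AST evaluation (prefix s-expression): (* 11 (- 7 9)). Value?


Evaluate inner: (- 7 9) = -2
Evaluate root: (* 11 -2) = -22
Result: -22


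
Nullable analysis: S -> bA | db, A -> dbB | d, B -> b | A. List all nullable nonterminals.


A nonterminal is nullable iff some alternative derives ε (directly, or every symbol in it is nullable)
Nullable: {}


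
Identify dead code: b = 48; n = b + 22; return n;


b is read by n's definition; n is returned
No dead code


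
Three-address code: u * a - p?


Break into single-operator statements:
t1 = u * a
t2 = t1 - p


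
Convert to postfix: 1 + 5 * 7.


* has higher precedence, evaluate 5*7 first
Postfix: 1 5 7 * +


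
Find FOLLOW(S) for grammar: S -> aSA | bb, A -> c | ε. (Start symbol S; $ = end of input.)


$ ∈ FOLLOW(S). For each A -> αBβ: add FIRST(β)\{ε} to FOLLOW(B); if β nullable, add FOLLOW(A).
FOLLOW(S) = {$, c}


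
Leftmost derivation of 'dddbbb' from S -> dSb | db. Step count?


Derivation: S => dSb => ddSbb => dddbbb
Steps: 3


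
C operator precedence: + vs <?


'+' is additive (level 9); '<' is relational (level 7)
Higher level binds tighter
'+' has higher precedence than '<'


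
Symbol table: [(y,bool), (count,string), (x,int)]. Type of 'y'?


Lookup 'y' → type bool


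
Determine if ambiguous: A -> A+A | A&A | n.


'n+n&n' has two parse trees (no precedence encoded between + and &)
Ambiguous


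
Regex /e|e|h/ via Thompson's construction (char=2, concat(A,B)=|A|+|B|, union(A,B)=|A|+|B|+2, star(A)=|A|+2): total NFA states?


Syntax tree has 3 char leaf(s), 2 union(s), 0 star(s)
chars contribute 3×2 = 6; each union adds +2; each star adds +2
Total: 6 + 4 + 0 = 10 states


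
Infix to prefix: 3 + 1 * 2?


'*' binds tighter: tree is (+ 3 (* 1 2))
Prefix: + 3 * 1 2


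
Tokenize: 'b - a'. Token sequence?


Scan left to right, longest-match per lexeme
Tokens: ID(b), OP(-), ID(a)


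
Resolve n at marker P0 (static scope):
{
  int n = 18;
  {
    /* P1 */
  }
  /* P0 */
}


n declared in the same block as P0
n = 18


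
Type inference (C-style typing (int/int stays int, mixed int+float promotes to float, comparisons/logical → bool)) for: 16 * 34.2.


Operand types: int * float
Rule: mixed int/float promotes to float; int/int stays int
Result type: float


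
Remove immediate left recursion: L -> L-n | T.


Left-recursive alternatives: L-n; non-recursive: T
Introduce L': L -> TL', L' -> -nL' | ε


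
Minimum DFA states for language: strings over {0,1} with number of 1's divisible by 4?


Track (count of 1) mod 4: states 0..3, accept at 0
Minimal DFA: 4 states


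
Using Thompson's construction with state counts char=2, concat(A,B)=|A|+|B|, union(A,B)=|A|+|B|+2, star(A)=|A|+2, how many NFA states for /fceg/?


Syntax tree has 4 char leaf(s), 0 union(s), 0 star(s)
chars contribute 4×2 = 8; each union adds +2; each star adds +2
Total: 8 + 0 + 0 = 8 states


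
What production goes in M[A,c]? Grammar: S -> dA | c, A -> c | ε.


For [A, c]: 'c' ∈ FIRST(c)
Entry: A -> c


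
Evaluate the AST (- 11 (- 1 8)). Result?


Evaluate inner: (- 1 8) = -7
Evaluate root: (- 11 -7) = 18
Result: 18


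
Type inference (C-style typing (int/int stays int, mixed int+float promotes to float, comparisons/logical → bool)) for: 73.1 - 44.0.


Operand types: float - float
Rule: mixed int/float promotes to float; int/int stays int
Result type: float


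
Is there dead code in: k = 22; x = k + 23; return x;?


k is read by x's definition; x is returned
No dead code


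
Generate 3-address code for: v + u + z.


Break into single-operator statements:
t1 = v + u
t2 = t1 + z


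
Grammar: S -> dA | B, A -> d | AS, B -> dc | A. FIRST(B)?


Per alternative of B: FIRST(dc) = {d}; FIRST(A) = {d}
FIRST(B) = {d}


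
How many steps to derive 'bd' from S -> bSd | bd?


Derivation: S => bd
Steps: 1


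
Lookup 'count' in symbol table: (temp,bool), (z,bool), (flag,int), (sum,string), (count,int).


Lookup 'count' → type int


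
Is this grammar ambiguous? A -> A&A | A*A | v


'v&v*v' has two parse trees (no precedence encoded between & and *)
Ambiguous


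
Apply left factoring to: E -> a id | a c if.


Common prefix: 'a'
Factored: E -> a E', E' -> id | c if


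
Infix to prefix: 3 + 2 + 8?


left-to-right (same/higher precedence on left): tree is (+ (+ 3 2) 8)
Prefix: + + 3 2 8


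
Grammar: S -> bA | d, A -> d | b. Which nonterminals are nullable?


A nonterminal is nullable iff some alternative derives ε (directly, or every symbol in it is nullable)
Nullable: {}


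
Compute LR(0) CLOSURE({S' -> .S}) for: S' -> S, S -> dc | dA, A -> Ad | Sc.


Start: S' -> .S
For each item with dot before a nonterminal B, add B -> .γ for every B-production
Closure: [S' -> .S, S -> .dc, S -> .dA]


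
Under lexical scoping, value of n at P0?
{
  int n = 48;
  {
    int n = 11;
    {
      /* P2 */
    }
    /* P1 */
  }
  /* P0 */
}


n declared in the same block as P0
n = 48


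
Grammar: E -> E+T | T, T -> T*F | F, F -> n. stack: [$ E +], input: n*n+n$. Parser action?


no handle ('E+' is not any RHS); shift 'n'
Action: shift


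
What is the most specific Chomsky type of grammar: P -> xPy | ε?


Single nonterminal LHS, but x^n y^n is not regular
Classification: Type 2 (Context-Free)


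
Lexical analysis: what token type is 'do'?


Pattern: reserved word
Type: KEYWORD


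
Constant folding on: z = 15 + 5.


15 + 5 = 20 at compile time
Optimized: z = 20


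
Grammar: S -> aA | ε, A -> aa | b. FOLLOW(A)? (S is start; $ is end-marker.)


$ ∈ FOLLOW(S). For each A -> αBβ: add FIRST(β)\{ε} to FOLLOW(B); if β nullable, add FOLLOW(A).
FOLLOW(A) = {$}


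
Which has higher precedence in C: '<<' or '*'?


'*' is multiplicative (level 10); '<<' is shift (level 8)
Higher level binds tighter
'*' has higher precedence than '<<'


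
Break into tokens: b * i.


Scan left to right, longest-match per lexeme
Tokens: ID(b), OP(*), ID(i)


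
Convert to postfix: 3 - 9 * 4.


* has higher precedence, evaluate 9*4 first
Postfix: 3 9 4 * -


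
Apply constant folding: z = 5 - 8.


5 - 8 = -3 at compile time
Optimized: z = -3


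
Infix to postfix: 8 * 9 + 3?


Left to right (same or higher precedence on left)
Postfix: 8 9 * 3 +


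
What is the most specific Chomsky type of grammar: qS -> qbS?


LHS has context (more than one symbol) and |LHS| ≤ |RHS|
Classification: Type 1 (Context-Sensitive)


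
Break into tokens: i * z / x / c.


Scan left to right, longest-match per lexeme
Tokens: ID(i), OP(*), ID(z), OP(/), ID(x), OP(/), ID(c)


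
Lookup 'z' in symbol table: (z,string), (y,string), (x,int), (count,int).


Lookup 'z' → type string


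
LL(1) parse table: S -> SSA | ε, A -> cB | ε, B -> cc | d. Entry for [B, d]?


For [B, d]: 'd' ∈ FIRST(d)
Entry: B -> d


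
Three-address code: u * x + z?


Break into single-operator statements:
t1 = u * x
t2 = t1 + z


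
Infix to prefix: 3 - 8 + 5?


left-to-right (same/higher precedence on left): tree is (+ (- 3 8) 5)
Prefix: + - 3 8 5


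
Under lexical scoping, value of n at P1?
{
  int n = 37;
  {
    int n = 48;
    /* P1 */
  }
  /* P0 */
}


n declared in the same block as P1
n = 48


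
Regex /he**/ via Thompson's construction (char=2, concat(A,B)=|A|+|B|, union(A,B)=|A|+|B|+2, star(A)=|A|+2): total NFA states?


Syntax tree has 2 char leaf(s), 0 union(s), 2 star(s)
chars contribute 2×2 = 4; each union adds +2; each star adds +2
Total: 4 + 0 + 4 = 8 states


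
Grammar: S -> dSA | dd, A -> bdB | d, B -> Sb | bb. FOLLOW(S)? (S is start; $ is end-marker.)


$ ∈ FOLLOW(S). For each A -> αBβ: add FIRST(β)\{ε} to FOLLOW(B); if β nullable, add FOLLOW(A).
FOLLOW(S) = {$, b, d}


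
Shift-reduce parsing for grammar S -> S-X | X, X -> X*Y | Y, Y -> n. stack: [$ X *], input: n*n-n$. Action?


no handle; shift 'n'
Action: shift


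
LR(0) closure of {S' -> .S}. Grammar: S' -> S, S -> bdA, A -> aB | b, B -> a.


Start: S' -> .S
For each item with dot before a nonterminal B, add B -> .γ for every B-production
Closure: [S' -> .S, S -> .bdA]


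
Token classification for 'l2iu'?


Pattern: letter/underscore followed by alphanumerics, not a keyword
Type: IDENTIFIER


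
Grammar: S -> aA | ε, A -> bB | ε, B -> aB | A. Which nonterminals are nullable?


A nonterminal is nullable iff some alternative derives ε (directly, or every symbol in it is nullable)
Nullable: {A, B, S}


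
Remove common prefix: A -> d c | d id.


Common prefix: 'd'
Factored: A -> d A', A' -> c | id


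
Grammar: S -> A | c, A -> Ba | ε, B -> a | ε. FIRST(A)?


Per alternative of A: FIRST(Ba) = {a}; FIRST(ε) = {ε}
FIRST(A) = {a, ε}


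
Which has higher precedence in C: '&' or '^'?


'&' is bitwise AND (level 5); '^' is bitwise XOR (level 4)
Higher level binds tighter
'&' has higher precedence than '^'


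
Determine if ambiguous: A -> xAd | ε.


balanced x^n…d^n: each string has a unique parse
Unambiguous


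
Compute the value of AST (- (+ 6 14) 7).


Evaluate inner: (+ 6 14) = 20
Evaluate root: (- 20 7) = 13
Result: 13


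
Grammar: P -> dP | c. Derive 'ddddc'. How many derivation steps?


Derivation: P => dP => ddP => dddP => ddddP => ddddc
Steps: 5


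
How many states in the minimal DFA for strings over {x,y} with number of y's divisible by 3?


Track (count of y) mod 3: states 0..2, accept at 0
Minimal DFA: 3 states


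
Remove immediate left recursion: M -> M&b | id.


Left-recursive alternatives: M&b; non-recursive: id
Introduce M': M -> idM', M' -> &bM' | ε


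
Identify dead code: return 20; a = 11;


statement follows a return and is unreachable
Dead: 'a = 11'


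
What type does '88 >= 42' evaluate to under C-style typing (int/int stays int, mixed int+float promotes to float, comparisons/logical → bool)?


Operand types: int >= int
Rule: comparison yields bool
Result type: bool


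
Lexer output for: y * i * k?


Scan left to right, longest-match per lexeme
Tokens: ID(y), OP(*), ID(i), OP(*), ID(k)


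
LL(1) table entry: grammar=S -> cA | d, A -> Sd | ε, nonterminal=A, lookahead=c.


For [A, c]: 'c' ∈ FIRST(Sd)
Entry: A -> Sd


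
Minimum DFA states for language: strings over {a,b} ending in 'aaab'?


Track the longest suffix of input matching a prefix of 'aaab': 5 classes (prefixes of length 0..4)
Minimal DFA: 5 states


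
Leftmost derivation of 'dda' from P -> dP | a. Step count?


Derivation: P => dP => ddP => dda
Steps: 3


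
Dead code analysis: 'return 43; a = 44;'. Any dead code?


statement follows a return and is unreachable
Dead: 'a = 44'


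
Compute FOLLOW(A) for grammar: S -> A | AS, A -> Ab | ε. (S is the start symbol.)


$ ∈ FOLLOW(S). For each A -> αBβ: add FIRST(β)\{ε} to FOLLOW(B); if β nullable, add FOLLOW(A).
FOLLOW(A) = {$, b}


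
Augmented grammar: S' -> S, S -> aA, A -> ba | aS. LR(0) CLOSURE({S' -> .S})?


Start: S' -> .S
For each item with dot before a nonterminal B, add B -> .γ for every B-production
Closure: [S' -> .S, S -> .aA]


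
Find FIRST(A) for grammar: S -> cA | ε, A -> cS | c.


Per alternative of A: FIRST(cS) = {c}; FIRST(c) = {c}
FIRST(A) = {c}


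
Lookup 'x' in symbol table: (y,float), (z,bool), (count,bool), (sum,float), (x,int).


Lookup 'x' → type int


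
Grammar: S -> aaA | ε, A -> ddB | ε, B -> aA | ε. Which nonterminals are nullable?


A nonterminal is nullable iff some alternative derives ε (directly, or every symbol in it is nullable)
Nullable: {A, B, S}


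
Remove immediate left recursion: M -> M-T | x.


Left-recursive alternatives: M-T; non-recursive: x
Introduce M': M -> xM', M' -> -TM' | ε


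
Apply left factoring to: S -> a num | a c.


Common prefix: 'a'
Factored: S -> a S', S' -> num | c


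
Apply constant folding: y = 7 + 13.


7 + 13 = 20 at compile time
Optimized: y = 20


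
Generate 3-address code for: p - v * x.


Break into single-operator statements:
t1 = v * x
t2 = p - t1


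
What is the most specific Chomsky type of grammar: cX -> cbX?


LHS has context (more than one symbol) and |LHS| ≤ |RHS|
Classification: Type 1 (Context-Sensitive)


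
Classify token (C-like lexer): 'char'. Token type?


Pattern: reserved word
Type: KEYWORD


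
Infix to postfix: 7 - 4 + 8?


Left to right (same or higher precedence on left)
Postfix: 7 4 - 8 +


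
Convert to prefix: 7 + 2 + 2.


left-to-right (same/higher precedence on left): tree is (+ (+ 7 2) 2)
Prefix: + + 7 2 2


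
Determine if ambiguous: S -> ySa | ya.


balanced y^n…a^n: each string has a unique parse
Unambiguous


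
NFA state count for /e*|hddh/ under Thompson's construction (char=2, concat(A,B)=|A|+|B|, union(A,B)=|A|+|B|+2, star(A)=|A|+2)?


Syntax tree has 5 char leaf(s), 1 union(s), 1 star(s)
chars contribute 5×2 = 10; each union adds +2; each star adds +2
Total: 10 + 2 + 2 = 14 states


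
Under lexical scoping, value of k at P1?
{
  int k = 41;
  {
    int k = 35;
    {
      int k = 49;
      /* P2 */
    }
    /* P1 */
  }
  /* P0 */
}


k declared in the same block as P1
k = 35


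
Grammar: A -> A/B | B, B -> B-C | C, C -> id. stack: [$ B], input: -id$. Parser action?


shift '-' to continue B -> B-C
Action: shift


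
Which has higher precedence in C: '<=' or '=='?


'<=' is relational (level 7); '==' is equality (level 6)
Higher level binds tighter
'<=' has higher precedence than '=='


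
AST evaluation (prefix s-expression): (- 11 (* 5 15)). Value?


Evaluate inner: (* 5 15) = 75
Evaluate root: (- 11 75) = -64
Result: -64


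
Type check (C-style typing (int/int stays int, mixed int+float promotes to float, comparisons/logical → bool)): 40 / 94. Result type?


Operand types: int / int
Rule: mixed int/float promotes to float; int/int stays int
Result type: int
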